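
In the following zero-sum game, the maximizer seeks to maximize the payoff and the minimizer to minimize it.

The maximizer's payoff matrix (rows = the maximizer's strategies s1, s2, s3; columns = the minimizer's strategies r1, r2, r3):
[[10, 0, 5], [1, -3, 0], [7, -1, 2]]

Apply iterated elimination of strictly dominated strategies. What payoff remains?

Column r1 is strictly dominated by r2 for the minimizer (0<10, -3<1, -1<7); eliminate r1.
Row s3 is strictly dominated by row s1 (0>-1, 5>2); eliminate s3.
Column r3 is strictly dominated by r2 for the minimizer (0<5, -3<0); eliminate r3.
Row s2 is strictly dominated by row s1 (0>-3); eliminate s2.
Only (s1, r2) remains, with payoff 0.

0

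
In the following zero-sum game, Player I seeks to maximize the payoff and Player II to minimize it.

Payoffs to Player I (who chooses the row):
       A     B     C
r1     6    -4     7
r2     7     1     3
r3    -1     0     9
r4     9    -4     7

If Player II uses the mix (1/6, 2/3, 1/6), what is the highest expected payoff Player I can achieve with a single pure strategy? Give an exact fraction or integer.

7/3

r1: (6)·(1/6) + (-4)·(2/3) + (7)·(1/6) = -1/2.
r2: (7)·(1/6) + (1)·(2/3) + (3)·(1/6) = 7/3.
r3: (-1)·(1/6) + (0)·(2/3) + (9)·(1/6) = 4/3.
r4: (9)·(1/6) + (-4)·(2/3) + (7)·(1/6) = 0.
The best pure response is r2 with expected payoff 7/3.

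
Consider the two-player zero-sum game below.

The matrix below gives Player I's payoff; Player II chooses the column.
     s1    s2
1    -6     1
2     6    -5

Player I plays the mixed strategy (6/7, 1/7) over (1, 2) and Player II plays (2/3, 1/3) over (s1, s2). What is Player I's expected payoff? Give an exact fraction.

-59/21

Against (2/3, 1/3), each row's expected payoff is 1: -11/3; 2: 7/3.
Taking the (6/7, 1/7)-weighted average: (6/7)·(-11/3) + (1/7)·(7/3) = -59/21.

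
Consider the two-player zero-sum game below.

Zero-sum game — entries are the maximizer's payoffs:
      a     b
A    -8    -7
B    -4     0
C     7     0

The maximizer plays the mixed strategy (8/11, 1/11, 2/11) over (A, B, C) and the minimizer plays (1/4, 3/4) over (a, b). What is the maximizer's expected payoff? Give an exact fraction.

-111/22

Against (1/4, 3/4), each row's expected payoff is A: -29/4; B: -1; C: 7/4.
Taking the (8/11, 1/11, 2/11)-weighted average: (8/11)·(-29/4) + (1/11)·(-1) + (2/11)·(7/4) = -111/22.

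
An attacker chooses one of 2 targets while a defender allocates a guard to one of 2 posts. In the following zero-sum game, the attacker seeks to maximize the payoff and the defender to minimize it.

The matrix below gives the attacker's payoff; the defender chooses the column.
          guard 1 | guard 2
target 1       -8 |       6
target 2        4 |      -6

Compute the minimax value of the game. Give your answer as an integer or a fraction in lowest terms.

-1

Row minima are -8 and -6, so the attacker's maximin is -6; column maxima are 4 and 6, so the defender's minimax is 4. These differ, so the equilibrium is in mixed strategies.
Let the attacker play target 1 with probability p. The defender is indifferent when −8p + 4(1−p) = 6p − 6(1−p), giving p = 5/12.
Let the defender play guard 1 with probability q. The attacker is indifferent when −8q + 6(1−q) = 4q − 6(1−q), giving q = 1/2.
The value is -8·(1/2) + (6)·(1/2) = -1.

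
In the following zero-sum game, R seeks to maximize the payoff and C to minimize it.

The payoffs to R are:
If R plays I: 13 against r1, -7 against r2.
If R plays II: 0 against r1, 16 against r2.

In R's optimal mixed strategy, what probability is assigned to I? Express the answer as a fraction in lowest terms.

4/9

Row minima are -7 and 0, so R's maximin is 0; column maxima are 13 and 16, so C's minimax is 13. These differ, so the equilibrium is in mixed strategies.
Let R play I with probability p. C is indifferent when 13p = −7p + 16(1−p), giving p = 4/9.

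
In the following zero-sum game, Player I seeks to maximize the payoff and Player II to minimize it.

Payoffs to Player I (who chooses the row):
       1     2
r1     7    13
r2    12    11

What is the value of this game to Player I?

79/7

Row minima are 7 and 11, so Player I's maximin is 11; column maxima are 12 and 13, so Player II's minimax is 12. These differ, so the equilibrium is in mixed strategies.
Let Player I play r1 with probability p. Player II is indifferent when 7p + 12(1−p) = 13p + 11(1−p), giving p = 1/7.
Let Player II play 1 with probability q. Player I is indifferent when 7q + 13(1−q) = 12q + 11(1−q), giving q = 2/7.
The value is 7·(2/7) + (13)·(5/7) = 79/7.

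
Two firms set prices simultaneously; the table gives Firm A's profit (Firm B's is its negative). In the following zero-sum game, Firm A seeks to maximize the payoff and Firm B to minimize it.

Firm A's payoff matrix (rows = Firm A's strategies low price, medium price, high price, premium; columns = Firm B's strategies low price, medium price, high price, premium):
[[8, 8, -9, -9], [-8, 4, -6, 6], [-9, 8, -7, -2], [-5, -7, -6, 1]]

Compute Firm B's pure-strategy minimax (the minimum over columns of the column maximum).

-6

The worst case (largest entry) in each column is low price: 8, medium price: 8, high price: -6, premium: 6.
The best (smallest) of these is -6.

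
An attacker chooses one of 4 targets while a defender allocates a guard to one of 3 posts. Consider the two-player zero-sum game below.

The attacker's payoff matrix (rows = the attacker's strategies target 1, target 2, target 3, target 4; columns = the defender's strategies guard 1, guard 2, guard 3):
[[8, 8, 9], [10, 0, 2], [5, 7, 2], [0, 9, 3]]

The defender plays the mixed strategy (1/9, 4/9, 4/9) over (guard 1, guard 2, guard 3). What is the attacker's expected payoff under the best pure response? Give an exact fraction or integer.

target 1: (8)·(1/9) + (8)·(4/9) + (9)·(4/9) = 76/9.
target 2: (10)·(1/9) + (0)·(4/9) + (2)·(4/9) = 2.
target 3: (5)·(1/9) + (7)·(4/9) + (2)·(4/9) = 41/9.
target 4: (0)·(1/9) + (9)·(4/9) + (3)·(4/9) = 16/3.
The best pure response is target 1 with expected payoff 76/9.

76/9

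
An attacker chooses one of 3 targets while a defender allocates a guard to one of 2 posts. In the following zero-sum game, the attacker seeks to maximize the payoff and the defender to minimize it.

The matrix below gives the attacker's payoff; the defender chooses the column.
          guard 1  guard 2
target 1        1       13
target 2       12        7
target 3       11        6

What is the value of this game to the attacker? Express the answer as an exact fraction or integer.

Row target 3 is strictly dominated by row target 2, so the attacker never plays it.
The remaining 2×2 game on (target 1, target 2) × (guard 1, guard 2) has no saddle point. Let the attacker play target 1 with probability p; indifference gives p + 12(1−p) = 13p + 7(1−p), so p = 5/17.
Similarly the defender's optimal q on guard 1 is 6/17, and the value is 1·(6/17) + (13)·(11/17) = 149/17.

149/17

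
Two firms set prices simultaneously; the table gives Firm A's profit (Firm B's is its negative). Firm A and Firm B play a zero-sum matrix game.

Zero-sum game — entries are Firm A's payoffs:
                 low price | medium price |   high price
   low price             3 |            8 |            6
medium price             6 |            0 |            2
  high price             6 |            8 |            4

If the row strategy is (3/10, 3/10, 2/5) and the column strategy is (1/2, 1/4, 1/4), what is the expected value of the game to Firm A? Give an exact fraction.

Against (1/2, 1/4, 1/4), each row's expected payoff is low price: 5; medium price: 7/2; high price: 6.
Taking the (3/10, 3/10, 2/5)-weighted average: (3/10)·(5) + (3/10)·(7/2) + (2/5)·(6) = 99/20.

99/20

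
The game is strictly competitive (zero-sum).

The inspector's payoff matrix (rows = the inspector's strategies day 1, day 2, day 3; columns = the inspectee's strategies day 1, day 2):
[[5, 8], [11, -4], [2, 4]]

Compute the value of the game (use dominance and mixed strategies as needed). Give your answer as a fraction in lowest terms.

Row day 3 is strictly dominated by row day 1, so the inspector never plays it.
The remaining 2×2 game on (day 1, day 2) × (day 1, day 2) has no saddle point. Let the inspector play day 1 with probability p; indifference gives 5p + 11(1−p) = 8p − 4(1−p), so p = 5/6.
Similarly the inspectee's optimal q on day 1 is 2/3, and the value is 5·(2/3) + (8)·(1/3) = 6.

6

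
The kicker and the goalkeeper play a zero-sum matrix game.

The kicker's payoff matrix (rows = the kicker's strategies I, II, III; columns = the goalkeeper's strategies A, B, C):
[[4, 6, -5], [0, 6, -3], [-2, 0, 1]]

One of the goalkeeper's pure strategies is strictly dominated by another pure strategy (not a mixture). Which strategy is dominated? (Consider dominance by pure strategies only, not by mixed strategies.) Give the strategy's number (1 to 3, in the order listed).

2

The goalkeeper prefers columns that give the kicker less. Compare B with A: 4 < 6, 0 < 6, -2 < 0.
So A strictly dominates B for the goalkeeper; B is strictly dominated.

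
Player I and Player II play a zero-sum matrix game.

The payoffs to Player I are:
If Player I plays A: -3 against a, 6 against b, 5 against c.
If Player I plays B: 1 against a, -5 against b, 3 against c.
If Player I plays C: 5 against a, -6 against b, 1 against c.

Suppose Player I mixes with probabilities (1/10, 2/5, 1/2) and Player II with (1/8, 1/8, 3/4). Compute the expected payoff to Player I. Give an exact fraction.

Against (1/8, 1/8, 3/4), each row's expected payoff is A: 33/8; B: 7/4; C: 5/8.
Taking the (1/10, 2/5, 1/2)-weighted average: (1/10)·(33/8) + (2/5)·(7/4) + (1/2)·(5/8) = 57/40.

57/40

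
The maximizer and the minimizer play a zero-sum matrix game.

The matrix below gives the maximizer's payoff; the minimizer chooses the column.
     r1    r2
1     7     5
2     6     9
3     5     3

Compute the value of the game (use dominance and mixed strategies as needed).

Row 3 is strictly dominated by row 2, so the maximizer never plays it.
The remaining 2×2 game on (1, 2) × (r1, r2) has no saddle point. Let the maximizer play 1 with probability p; indifference gives 7p + 6(1−p) = 5p + 9(1−p), so p = 3/5.
Similarly the minimizer's optimal q on r1 is 4/5, and the value is 7·(4/5) + (5)·(1/5) = 33/5.

33/5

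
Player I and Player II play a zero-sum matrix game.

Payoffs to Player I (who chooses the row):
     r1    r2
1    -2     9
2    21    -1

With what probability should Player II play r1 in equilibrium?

Row minima are -2 and -1, so Player I's maximin is -1; column maxima are 21 and 9, so Player II's minimax is 9. These differ, so the equilibrium is in mixed strategies.
Let Player II play r1 with probability q. Player I is indifferent when −2q + 9(1−q) = 21q − (1−q), giving q = 10/33.

10/33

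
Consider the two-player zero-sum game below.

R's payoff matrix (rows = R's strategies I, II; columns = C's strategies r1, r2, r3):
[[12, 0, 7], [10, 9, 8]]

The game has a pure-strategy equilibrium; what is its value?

8

Row minima: 0, 8 → R's maximin is 8.
Column maxima: 12, 9, 8 → C's minimax is 8.
They coincide at (II, r3), so the value is 8.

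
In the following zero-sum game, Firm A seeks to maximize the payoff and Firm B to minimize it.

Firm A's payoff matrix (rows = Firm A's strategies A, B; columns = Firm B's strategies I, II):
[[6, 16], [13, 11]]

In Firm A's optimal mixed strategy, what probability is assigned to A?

1/6

Row minima are 6 and 11, so Firm A's maximin is 11; column maxima are 13 and 16, so Firm B's minimax is 13. These differ, so the equilibrium is in mixed strategies.
Let Firm A play A with probability p. Firm B is indifferent when 6p + 13(1−p) = 16p + 11(1−p), giving p = 1/6.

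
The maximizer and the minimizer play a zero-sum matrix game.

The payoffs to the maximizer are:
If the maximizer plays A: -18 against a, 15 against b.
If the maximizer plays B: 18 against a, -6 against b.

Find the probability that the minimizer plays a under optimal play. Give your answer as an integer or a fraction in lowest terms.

7/19

Row minima are -18 and -6, so the maximizer's maximin is -6; column maxima are 18 and 15, so the minimizer's minimax is 15. These differ, so the equilibrium is in mixed strategies.
Let the minimizer play a with probability q. The maximizer is indifferent when −18q + 15(1−q) = 18q − 6(1−q), giving q = 7/19.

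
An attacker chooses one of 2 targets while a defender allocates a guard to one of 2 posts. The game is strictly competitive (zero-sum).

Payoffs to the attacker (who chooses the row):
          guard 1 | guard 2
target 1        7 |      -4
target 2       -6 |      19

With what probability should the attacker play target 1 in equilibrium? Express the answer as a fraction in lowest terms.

25/36

Row minima are -4 and -6, so the attacker's maximin is -4; column maxima are 7 and 19, so the defender's minimax is 7. These differ, so the equilibrium is in mixed strategies.
Let the attacker play target 1 with probability p. The defender is indifferent when 7p − 6(1−p) = −4p + 19(1−p), giving p = 25/36.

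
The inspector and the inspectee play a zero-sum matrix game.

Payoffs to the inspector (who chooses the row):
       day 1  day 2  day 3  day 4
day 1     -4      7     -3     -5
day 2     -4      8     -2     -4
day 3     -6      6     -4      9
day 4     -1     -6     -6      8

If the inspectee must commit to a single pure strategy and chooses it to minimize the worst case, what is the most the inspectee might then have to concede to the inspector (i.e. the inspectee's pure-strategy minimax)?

-2

The worst case (largest entry) in each column is day 1: -1, day 2: 8, day 3: -2, day 4: 9.
The best (smallest) of these is -2.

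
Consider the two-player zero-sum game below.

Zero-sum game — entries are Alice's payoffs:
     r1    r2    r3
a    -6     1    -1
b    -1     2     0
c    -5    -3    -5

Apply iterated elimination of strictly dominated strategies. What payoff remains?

Row c is strictly dominated by row b (-1>-5, 2>-3, 0>-5); eliminate c.
Column r2 is strictly dominated by r1 for Bob (-6<1, -1<2); eliminate r2.
Column r3 is strictly dominated by r1 for Bob (-6<-1, -1<0); eliminate r3.
Row a is strictly dominated by row b (-1>-6); eliminate a.
Only (b, r1) remains, with payoff -1.

-1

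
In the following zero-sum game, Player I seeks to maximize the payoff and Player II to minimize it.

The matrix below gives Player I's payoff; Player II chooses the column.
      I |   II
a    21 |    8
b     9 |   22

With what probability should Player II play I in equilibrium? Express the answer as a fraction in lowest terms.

7/13

Row minima are 8 and 9, so Player I's maximin is 9; column maxima are 21 and 22, so Player II's minimax is 21. These differ, so the equilibrium is in mixed strategies.
Let Player II play I with probability q. Player I is indifferent when 21q + 8(1−q) = 9q + 22(1−q), giving q = 7/13.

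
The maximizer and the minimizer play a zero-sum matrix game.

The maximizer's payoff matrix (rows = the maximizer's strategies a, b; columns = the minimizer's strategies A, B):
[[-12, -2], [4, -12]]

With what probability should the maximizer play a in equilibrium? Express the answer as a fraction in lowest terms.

Row minima are -12 and -12, so the maximizer's maximin is -12; column maxima are 4 and -2, so the minimizer's minimax is -2. These differ, so the equilibrium is in mixed strategies.
Let the maximizer play a with probability p. The minimizer is indifferent when −12p + 4(1−p) = −2p − 12(1−p), giving p = 8/13.

8/13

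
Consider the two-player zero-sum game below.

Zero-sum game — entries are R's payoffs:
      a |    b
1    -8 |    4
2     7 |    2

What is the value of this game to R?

44/17

Row minima are -8 and 2, so R's maximin is 2; column maxima are 7 and 4, so C's minimax is 4. These differ, so the equilibrium is in mixed strategies.
Let R play 1 with probability p. C is indifferent when −8p + 7(1−p) = 4p + 2(1−p), giving p = 5/17.
Let C play a with probability q. R is indifferent when −8q + 4(1−q) = 7q + 2(1−q), giving q = 2/17.
The value is -8·(2/17) + (4)·(15/17) = 44/17.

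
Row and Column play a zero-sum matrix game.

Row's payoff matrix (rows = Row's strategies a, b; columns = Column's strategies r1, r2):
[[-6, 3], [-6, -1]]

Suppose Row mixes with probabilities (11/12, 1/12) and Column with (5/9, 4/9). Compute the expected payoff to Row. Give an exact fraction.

-58/27

Against (5/9, 4/9), each row's expected payoff is a: -2; b: -34/9.
Taking the (11/12, 1/12)-weighted average: (11/12)·(-2) + (1/12)·(-34/9) = -58/27.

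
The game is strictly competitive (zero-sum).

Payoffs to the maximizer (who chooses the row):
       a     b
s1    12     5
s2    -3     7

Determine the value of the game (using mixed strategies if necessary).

Row minima are 5 and -3, so the maximizer's maximin is 5; column maxima are 12 and 7, so the minimizer's minimax is 7. These differ, so the equilibrium is in mixed strategies.
Let the maximizer play s1 with probability p. The minimizer is indifferent when 12p − 3(1−p) = 5p + 7(1−p), giving p = 10/17.
Let the minimizer play a with probability q. The maximizer is indifferent when 12q + 5(1−q) = −3q + 7(1−q), giving q = 2/17.
The value is 12·(2/17) + (5)·(15/17) = 99/17.

99/17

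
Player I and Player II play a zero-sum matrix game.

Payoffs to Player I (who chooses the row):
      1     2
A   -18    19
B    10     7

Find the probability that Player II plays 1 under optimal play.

3/10

Row minima are -18 and 7, so Player I's maximin is 7; column maxima are 10 and 19, so Player II's minimax is 10. These differ, so the equilibrium is in mixed strategies.
Let Player II play 1 with probability q. Player I is indifferent when −18q + 19(1−q) = 10q + 7(1−q), giving q = 3/10.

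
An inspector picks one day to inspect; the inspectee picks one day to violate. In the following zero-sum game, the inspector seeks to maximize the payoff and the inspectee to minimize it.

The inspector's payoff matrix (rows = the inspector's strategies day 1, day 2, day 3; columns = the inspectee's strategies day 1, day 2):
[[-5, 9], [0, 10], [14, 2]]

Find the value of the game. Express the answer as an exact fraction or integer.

Row day 1 is strictly dominated by row day 2, so the inspector never plays it.
The remaining 2×2 game on (day 2, day 3) × (day 1, day 2) has no saddle point. Let the inspector play day 2 with probability p; indifference gives 14(1−p) = 10p + 2(1−p), so p = 6/11.
Similarly the inspectee's optimal q on day 1 is 4/11, and the value is 0·(4/11) + (10)·(7/11) = 70/11.

70/11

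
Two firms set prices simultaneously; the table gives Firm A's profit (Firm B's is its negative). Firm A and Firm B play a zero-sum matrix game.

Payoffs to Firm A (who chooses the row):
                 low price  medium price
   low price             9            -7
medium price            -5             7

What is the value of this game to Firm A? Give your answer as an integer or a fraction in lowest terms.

1

Row minima are -7 and -5, so Firm A's maximin is -5; column maxima are 9 and 7, so Firm B's minimax is 7. These differ, so the equilibrium is in mixed strategies.
Let Firm A play low price with probability p. Firm B is indifferent when 9p − 5(1−p) = −7p + 7(1−p), giving p = 3/7.
Let Firm B play low price with probability q. Firm A is indifferent when 9q − 7(1−q) = −5q + 7(1−q), giving q = 1/2.
The value is 9·(1/2) + (-7)·(1/2) = 1.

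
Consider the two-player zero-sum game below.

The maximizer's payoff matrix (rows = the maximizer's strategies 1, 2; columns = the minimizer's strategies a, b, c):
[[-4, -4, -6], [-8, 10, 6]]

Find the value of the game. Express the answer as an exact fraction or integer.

Column b is strictly dominated by c for the minimizer (it gives the maximizer more in every row).
The remaining 2×2 game on (1, 2) × (a, c) has no saddle point. Let the maximizer play 1 with probability p; indifference gives −4p − 8(1−p) = −6p + 6(1−p), so p = 7/8.
Similarly the minimizer's optimal q on a is 3/4, and the value is -4·(3/4) + (-6)·(1/4) = -9/2.

-9/2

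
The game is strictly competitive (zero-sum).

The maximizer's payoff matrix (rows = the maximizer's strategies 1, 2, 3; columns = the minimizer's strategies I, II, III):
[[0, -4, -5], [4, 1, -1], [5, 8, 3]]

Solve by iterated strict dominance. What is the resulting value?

Column II is strictly dominated by III for the minimizer (-5<-4, -1<1, 3<8); eliminate II.
Row 1 is strictly dominated by row 2 (4>0, -1>-5); eliminate 1.
Column I is strictly dominated by III for the minimizer (-1<4, 3<5); eliminate I.
Row 2 is strictly dominated by row 3 (3>-1); eliminate 2.
Only (3, III) remains, with payoff 3.

3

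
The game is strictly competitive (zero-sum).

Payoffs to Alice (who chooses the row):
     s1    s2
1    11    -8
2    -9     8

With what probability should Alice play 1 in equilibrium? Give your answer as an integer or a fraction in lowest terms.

17/36

Row minima are -8 and -9, so Alice's maximin is -8; column maxima are 11 and 8, so Bob's minimax is 8. These differ, so the equilibrium is in mixed strategies.
Let Alice play 1 with probability p. Bob is indifferent when 11p − 9(1−p) = −8p + 8(1−p), giving p = 17/36.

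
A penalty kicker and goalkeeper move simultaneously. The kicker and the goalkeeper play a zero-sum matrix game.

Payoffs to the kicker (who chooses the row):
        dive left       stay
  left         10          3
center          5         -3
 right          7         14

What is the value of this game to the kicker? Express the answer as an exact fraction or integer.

Row center is strictly dominated by row left, so the kicker never plays it.
The remaining 2×2 game on (left, right) × (dive left, stay) has no saddle point. Let the kicker play left with probability p; indifference gives 10p + 7(1−p) = 3p + 14(1−p), so p = 1/2.
Similarly the goalkeeper's optimal q on dive left is 11/14, and the value is 10·(11/14) + (3)·(3/14) = 17/2.

17/2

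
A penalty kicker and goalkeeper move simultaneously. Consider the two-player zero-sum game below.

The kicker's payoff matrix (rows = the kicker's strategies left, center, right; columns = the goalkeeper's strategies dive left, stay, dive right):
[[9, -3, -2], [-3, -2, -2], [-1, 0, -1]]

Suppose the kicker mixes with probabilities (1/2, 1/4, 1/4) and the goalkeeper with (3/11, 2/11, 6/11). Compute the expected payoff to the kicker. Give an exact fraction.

Against (3/11, 2/11, 6/11), each row's expected payoff is left: 9/11; center: -25/11; right: -9/11.
Taking the (1/2, 1/4, 1/4)-weighted average: (1/2)·(9/11) + (1/4)·(-25/11) + (1/4)·(-9/11) = -4/11.

-4/11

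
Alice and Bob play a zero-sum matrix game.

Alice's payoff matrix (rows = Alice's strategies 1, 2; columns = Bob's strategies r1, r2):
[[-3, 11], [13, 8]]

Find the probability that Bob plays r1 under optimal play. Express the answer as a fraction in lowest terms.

Row minima are -3 and 8, so Alice's maximin is 8; column maxima are 13 and 11, so Bob's minimax is 11. These differ, so the equilibrium is in mixed strategies.
Let Bob play r1 with probability q. Alice is indifferent when −3q + 11(1−q) = 13q + 8(1−q), giving q = 3/19.

3/19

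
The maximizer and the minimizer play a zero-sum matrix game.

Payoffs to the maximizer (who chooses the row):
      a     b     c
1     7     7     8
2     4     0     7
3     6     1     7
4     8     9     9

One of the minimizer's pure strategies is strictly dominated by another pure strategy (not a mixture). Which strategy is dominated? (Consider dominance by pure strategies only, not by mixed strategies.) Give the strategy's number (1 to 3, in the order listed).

3

The minimizer prefers columns that give the maximizer less. Compare c with a: 7 < 8, 4 < 7, 6 < 7, 8 < 9.
So a strictly dominates c for the minimizer; c is strictly dominated.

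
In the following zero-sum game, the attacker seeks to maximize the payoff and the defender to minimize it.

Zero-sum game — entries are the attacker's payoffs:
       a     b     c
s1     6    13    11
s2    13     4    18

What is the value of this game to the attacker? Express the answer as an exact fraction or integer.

145/16

Column c is strictly dominated by a for the defender (it gives the attacker more in every row).
The remaining 2×2 game on (s1, s2) × (a, b) has no saddle point. Let the attacker play s1 with probability p; indifference gives 6p + 13(1−p) = 13p + 4(1−p), so p = 9/16.
Similarly the defender's optimal q on a is 9/16, and the value is 6·(9/16) + (13)·(7/16) = 145/16.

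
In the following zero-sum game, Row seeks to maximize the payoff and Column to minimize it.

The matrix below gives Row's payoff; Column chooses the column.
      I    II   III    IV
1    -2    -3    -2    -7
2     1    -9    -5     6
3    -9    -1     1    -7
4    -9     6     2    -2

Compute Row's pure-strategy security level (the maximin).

-7

The worst-case payoff for each row is 1: -7, 2: -9, 3: -9, 4: -9.
The best of these is -7.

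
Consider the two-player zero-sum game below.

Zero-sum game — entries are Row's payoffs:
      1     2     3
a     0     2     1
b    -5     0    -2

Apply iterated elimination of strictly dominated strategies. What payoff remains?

Column 2 is strictly dominated by 1 for Column (0<2, -5<0); eliminate 2.
Row b is strictly dominated by row a (0>-5, 1>-2); eliminate b.
Column 3 is strictly dominated by 1 for Column (0<1); eliminate 3.
Only (a, 1) remains, with payoff 0.

0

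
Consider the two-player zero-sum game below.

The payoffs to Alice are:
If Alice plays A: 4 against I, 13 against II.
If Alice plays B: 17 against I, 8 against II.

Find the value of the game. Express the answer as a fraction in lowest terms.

21/2

Row minima are 4 and 8, so Alice's maximin is 8; column maxima are 17 and 13, so Bob's minimax is 13. These differ, so the equilibrium is in mixed strategies.
Let Alice play A with probability p. Bob is indifferent when 4p + 17(1−p) = 13p + 8(1−p), giving p = 1/2.
Let Bob play I with probability q. Alice is indifferent when 4q + 13(1−q) = 17q + 8(1−q), giving q = 5/18.
The value is 4·(5/18) + (13)·(13/18) = 21/2.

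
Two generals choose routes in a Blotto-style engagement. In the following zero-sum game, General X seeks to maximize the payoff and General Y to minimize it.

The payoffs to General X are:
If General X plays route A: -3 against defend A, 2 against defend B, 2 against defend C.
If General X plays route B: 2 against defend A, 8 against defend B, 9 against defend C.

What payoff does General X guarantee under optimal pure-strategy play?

Row minima: -3, 2 → General X's maximin is 2.
Column maxima: 2, 8, 9 → General Y's minimax is 2.
They coincide at (route B, defend A), so the value is 2.

2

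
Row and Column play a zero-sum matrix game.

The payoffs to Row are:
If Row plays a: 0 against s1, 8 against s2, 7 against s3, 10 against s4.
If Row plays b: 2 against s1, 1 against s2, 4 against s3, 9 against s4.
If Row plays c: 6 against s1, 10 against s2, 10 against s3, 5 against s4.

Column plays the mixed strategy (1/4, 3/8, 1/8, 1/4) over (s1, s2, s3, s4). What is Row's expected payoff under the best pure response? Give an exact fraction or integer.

31/4

a: (0)·(1/4) + (8)·(3/8) + (7)·(1/8) + (10)·(1/4) = 51/8.
b: (2)·(1/4) + (1)·(3/8) + (4)·(1/8) + (9)·(1/4) = 29/8.
c: (6)·(1/4) + (10)·(3/8) + (10)·(1/8) + (5)·(1/4) = 31/4.
The best pure response is c with expected payoff 31/4.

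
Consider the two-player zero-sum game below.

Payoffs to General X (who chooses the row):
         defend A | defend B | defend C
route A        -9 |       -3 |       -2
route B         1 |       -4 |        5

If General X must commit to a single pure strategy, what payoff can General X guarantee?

-4

The worst-case payoff for each row is route A: -9, route B: -4.
The best of these is -4.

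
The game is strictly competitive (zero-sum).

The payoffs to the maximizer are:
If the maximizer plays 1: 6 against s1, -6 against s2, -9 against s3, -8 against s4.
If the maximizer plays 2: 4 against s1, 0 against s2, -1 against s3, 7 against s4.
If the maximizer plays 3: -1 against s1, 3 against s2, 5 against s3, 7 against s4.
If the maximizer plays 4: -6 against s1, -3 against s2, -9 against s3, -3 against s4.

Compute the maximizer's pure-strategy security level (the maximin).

-1

The worst-case payoff for each row is 1: -9, 2: -1, 3: -1, 4: -9.
The best of these is -1.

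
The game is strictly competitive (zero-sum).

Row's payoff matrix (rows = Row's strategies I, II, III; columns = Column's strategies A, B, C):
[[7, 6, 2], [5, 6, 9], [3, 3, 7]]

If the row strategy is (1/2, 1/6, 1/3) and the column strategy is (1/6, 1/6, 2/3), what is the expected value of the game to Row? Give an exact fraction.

Against (1/6, 1/6, 2/3), each row's expected payoff is I: 7/2; II: 47/6; III: 17/3.
Taking the (1/2, 1/6, 1/3)-weighted average: (1/2)·(7/2) + (1/6)·(47/6) + (1/3)·(17/3) = 89/18.

89/18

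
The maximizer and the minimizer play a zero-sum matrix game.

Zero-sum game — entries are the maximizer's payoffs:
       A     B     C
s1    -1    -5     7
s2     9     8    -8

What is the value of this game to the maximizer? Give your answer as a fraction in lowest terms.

4/7

Column A is strictly dominated by B for the minimizer (it gives the maximizer more in every row).
The remaining 2×2 game on (s1, s2) × (B, C) has no saddle point. Let the maximizer play s1 with probability p; indifference gives −5p + 8(1−p) = 7p − 8(1−p), so p = 4/7.
Similarly the minimizer's optimal q on B is 15/28, and the value is -5·(15/28) + (7)·(13/28) = 4/7.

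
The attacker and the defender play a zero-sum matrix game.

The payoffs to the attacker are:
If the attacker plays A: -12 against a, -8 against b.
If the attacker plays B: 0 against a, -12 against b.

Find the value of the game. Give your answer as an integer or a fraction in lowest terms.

Row minima are -12 and -12, so the attacker's maximin is -12; column maxima are 0 and -8, so the defender's minimax is -8. These differ, so the equilibrium is in mixed strategies.
Let the attacker play A with probability p. The defender is indifferent when −12p = −8p − 12(1−p), giving p = 3/4.
Let the defender play a with probability q. The attacker is indifferent when −12q − 8(1−q) = −12(1−q), giving q = 1/4.
The value is -12·(1/4) + (-8)·(3/4) = -9.

-9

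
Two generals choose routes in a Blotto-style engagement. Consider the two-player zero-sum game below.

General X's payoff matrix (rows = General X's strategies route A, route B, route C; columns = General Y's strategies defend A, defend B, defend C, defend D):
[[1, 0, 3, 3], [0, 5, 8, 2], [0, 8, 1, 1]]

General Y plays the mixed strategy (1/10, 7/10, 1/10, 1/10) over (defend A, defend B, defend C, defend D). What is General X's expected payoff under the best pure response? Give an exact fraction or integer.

29/5

route A: (1)·(1/10) + (0)·(7/10) + (3)·(1/10) + (3)·(1/10) = 7/10.
route B: (0)·(1/10) + (5)·(7/10) + (8)·(1/10) + (2)·(1/10) = 9/2.
route C: (0)·(1/10) + (8)·(7/10) + (1)·(1/10) + (1)·(1/10) = 29/5.
The best pure response is route C with expected payoff 29/5.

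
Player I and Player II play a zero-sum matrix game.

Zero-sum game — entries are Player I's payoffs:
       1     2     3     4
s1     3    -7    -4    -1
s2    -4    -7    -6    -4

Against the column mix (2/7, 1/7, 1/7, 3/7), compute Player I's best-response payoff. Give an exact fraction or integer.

s1: (3)·(2/7) + (-7)·(1/7) + (-4)·(1/7) + (-1)·(3/7) = -8/7.
s2: (-4)·(2/7) + (-7)·(1/7) + (-6)·(1/7) + (-4)·(3/7) = -33/7.
The best pure response is s1 with expected payoff -8/7.

-8/7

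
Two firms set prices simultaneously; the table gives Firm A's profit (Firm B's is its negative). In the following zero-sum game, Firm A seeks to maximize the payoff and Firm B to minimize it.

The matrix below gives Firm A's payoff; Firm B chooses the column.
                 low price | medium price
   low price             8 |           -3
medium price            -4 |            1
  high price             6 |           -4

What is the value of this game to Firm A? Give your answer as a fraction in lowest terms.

Row high price is strictly dominated by row low price, so Firm A never plays it.
The remaining 2×2 game on (low price, medium price) × (low price, medium price) has no saddle point. Let Firm A play low price with probability p; indifference gives 8p − 4(1−p) = −3p + (1−p), so p = 5/16.
Similarly Firm B's optimal q on low price is 1/4, and the value is 8·(1/4) + (-3)·(3/4) = -1/4.

-1/4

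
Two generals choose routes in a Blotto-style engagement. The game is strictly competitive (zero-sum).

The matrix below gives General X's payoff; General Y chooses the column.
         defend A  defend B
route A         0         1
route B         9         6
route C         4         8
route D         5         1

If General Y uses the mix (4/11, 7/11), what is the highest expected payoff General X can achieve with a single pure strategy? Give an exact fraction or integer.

route A: (0)·(4/11) + (1)·(7/11) = 7/11.
route B: (9)·(4/11) + (6)·(7/11) = 78/11.
route C: (4)·(4/11) + (8)·(7/11) = 72/11.
route D: (5)·(4/11) + (1)·(7/11) = 27/11.
The best pure response is route B with expected payoff 78/11.

78/11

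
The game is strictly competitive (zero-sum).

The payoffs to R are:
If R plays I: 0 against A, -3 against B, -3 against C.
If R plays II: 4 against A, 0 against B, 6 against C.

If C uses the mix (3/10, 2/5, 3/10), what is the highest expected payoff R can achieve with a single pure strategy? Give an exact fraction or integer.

3

I: (0)·(3/10) + (-3)·(2/5) + (-3)·(3/10) = -21/10.
II: (4)·(3/10) + (0)·(2/5) + (6)·(3/10) = 3.
The best pure response is II with expected payoff 3.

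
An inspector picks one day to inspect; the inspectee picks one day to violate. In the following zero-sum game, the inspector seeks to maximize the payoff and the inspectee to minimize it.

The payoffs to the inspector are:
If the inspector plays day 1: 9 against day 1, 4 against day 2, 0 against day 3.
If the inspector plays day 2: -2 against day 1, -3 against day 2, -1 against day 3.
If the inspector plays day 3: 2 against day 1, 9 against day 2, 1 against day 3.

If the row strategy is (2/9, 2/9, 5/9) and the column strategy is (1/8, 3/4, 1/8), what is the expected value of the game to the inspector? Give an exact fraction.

Against (1/8, 3/4, 1/8), each row's expected payoff is day 1: 33/8; day 2: -21/8; day 3: 57/8.
Taking the (2/9, 2/9, 5/9)-weighted average: (2/9)·(33/8) + (2/9)·(-21/8) + (5/9)·(57/8) = 103/24.

103/24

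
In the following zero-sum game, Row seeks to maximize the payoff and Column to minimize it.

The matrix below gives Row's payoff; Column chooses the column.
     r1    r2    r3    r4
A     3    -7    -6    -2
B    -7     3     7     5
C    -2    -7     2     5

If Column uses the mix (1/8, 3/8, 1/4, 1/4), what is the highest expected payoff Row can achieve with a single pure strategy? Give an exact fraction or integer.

A: (3)·(1/8) + (-7)·(3/8) + (-6)·(1/4) + (-2)·(1/4) = -17/4.
B: (-7)·(1/8) + (3)·(3/8) + (7)·(1/4) + (5)·(1/4) = 13/4.
C: (-2)·(1/8) + (-7)·(3/8) + (2)·(1/4) + (5)·(1/4) = -9/8.
The best pure response is B with expected payoff 13/4.

13/4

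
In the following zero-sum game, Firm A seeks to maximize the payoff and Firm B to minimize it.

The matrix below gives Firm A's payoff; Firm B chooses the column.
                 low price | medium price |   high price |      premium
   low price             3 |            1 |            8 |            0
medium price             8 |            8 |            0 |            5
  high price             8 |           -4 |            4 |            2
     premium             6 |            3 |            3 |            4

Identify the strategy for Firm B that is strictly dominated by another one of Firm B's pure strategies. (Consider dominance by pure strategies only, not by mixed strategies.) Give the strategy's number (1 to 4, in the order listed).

1

Firm B prefers columns that give Firm A less. Compare low price with premium: 0 < 3, 5 < 8, 2 < 8, 4 < 6.
So premium strictly dominates low price for Firm B; low price is strictly dominated.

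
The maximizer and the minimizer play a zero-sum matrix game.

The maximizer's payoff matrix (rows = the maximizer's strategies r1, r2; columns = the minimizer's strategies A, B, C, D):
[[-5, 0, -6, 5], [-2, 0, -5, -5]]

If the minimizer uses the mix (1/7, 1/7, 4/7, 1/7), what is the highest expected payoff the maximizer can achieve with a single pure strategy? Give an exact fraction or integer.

-24/7

r1: (-5)·(1/7) + (0)·(1/7) + (-6)·(4/7) + (5)·(1/7) = -24/7.
r2: (-2)·(1/7) + (0)·(1/7) + (-5)·(4/7) + (-5)·(1/7) = -27/7.
The best pure response is r1 with expected payoff -24/7.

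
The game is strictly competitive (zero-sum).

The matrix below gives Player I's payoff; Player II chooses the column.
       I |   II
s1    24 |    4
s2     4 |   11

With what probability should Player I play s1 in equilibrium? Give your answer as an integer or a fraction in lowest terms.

7/27

Row minima are 4 and 4, so Player I's maximin is 4; column maxima are 24 and 11, so Player II's minimax is 11. These differ, so the equilibrium is in mixed strategies.
Let Player I play s1 with probability p. Player II is indifferent when 24p + 4(1−p) = 4p + 11(1−p), giving p = 7/27.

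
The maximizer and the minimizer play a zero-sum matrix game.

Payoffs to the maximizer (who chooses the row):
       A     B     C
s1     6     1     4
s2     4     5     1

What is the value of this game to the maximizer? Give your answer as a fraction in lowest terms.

19/7

Column A is strictly dominated by C for the minimizer (it gives the maximizer more in every row).
The remaining 2×2 game on (s1, s2) × (B, C) has no saddle point. Let the maximizer play s1 with probability p; indifference gives p + 5(1−p) = 4p + (1−p), so p = 4/7.
Similarly the minimizer's optimal q on B is 3/7, and the value is 1·(3/7) + (4)·(4/7) = 19/7.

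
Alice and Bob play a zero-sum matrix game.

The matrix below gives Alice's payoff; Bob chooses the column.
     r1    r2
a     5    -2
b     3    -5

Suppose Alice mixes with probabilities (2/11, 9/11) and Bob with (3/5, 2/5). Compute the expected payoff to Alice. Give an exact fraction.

13/55

Against (3/5, 2/5), each row's expected payoff is a: 11/5; b: -1/5.
Taking the (2/11, 9/11)-weighted average: (2/11)·(11/5) + (9/11)·(-1/5) = 13/55.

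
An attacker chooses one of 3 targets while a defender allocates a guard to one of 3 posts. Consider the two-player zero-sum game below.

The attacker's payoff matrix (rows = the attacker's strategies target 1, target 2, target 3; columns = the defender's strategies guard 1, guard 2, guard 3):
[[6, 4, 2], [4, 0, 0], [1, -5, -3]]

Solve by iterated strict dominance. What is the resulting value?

2

Column guard 1 is strictly dominated by guard 2 for the defender (4<6, 0<4, -5<1); eliminate guard 1.
Row target 3 is strictly dominated by row target 1 (4>-5, 2>-3); eliminate target 3.
Row target 2 is strictly dominated by row target 1 (4>0, 2>0); eliminate target 2.
Column guard 2 is strictly dominated by guard 3 for the defender (2<4); eliminate guard 2.
Only (target 1, guard 3) remains, with payoff 2.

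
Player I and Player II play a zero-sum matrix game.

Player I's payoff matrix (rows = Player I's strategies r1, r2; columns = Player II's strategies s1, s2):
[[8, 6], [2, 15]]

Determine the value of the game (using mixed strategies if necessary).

Row minima are 6 and 2, so Player I's maximin is 6; column maxima are 8 and 15, so Player II's minimax is 8. These differ, so the equilibrium is in mixed strategies.
Let Player I play r1 with probability p. Player II is indifferent when 8p + 2(1−p) = 6p + 15(1−p), giving p = 13/15.
Let Player II play s1 with probability q. Player I is indifferent when 8q + 6(1−q) = 2q + 15(1−q), giving q = 3/5.
The value is 8·(3/5) + (6)·(2/5) = 36/5.

36/5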